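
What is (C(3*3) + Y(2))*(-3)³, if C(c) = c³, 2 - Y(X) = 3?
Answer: -19656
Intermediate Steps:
Y(X) = -1 (Y(X) = 2 - 1*3 = 2 - 3 = -1)
(C(3*3) + Y(2))*(-3)³ = ((3*3)³ - 1)*(-3)³ = (9³ - 1)*(-27) = (729 - 1)*(-27) = 728*(-27) = -19656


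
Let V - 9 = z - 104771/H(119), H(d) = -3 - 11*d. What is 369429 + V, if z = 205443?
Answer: 754348643/1312 ≈ 5.7496e+5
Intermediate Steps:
V = 269657795/1312 (V = 9 + (205443 - 104771/(-3 - 11*119)) = 9 + (205443 - 104771/(-3 - 1309)) = 9 + (205443 - 104771/(-1312)) = 9 + (205443 - 104771*(-1)/1312) = 9 + (205443 - 1*(-104771/1312)) = 9 + (205443 + 104771/1312) = 9 + 269645987/1312 = 269657795/1312 ≈ 2.0553e+5)
369429 + V = 369429 + 269657795/1312 = 754348643/1312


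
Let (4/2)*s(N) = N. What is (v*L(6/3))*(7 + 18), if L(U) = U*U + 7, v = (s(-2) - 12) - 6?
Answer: -5225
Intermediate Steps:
s(N) = N/2
v = -19 (v = ((½)*(-2) - 12) - 6 = (-1 - 12) - 6 = -13 - 6 = -19)
L(U) = 7 + U² (L(U) = U² + 7 = 7 + U²)
(v*L(6/3))*(7 + 18) = (-19*(7 + (6/3)²))*(7 + 18) = -19*(7 + (6*(⅓))²)*25 = -19*(7 + 2²)*25 = -19*(7 + 4)*25 = -19*11*25 = -209*25 = -5225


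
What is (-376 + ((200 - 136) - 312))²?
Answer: 389376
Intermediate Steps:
(-376 + ((200 - 136) - 312))² = (-376 + (64 - 312))² = (-376 - 248)² = (-624)² = 389376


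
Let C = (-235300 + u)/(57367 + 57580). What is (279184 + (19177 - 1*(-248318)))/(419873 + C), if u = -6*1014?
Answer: 2166865897/1664237943 ≈ 1.3020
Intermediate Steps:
u = -6084
C = -241384/114947 (C = (-235300 - 6084)/(57367 + 57580) = -241384/114947 ≈ -2.1000)
(279184 + (19177 - 1*(-248318)))/(419873 + C) = (279184 + (19177 - 1*(-248318)))/(419873 - 241384/114947) = (279184 + (19177 + 248318))/(48262900347/114947) = (279184 + 267495)*(114947/48262900347) = 546679*(114947/48262900347) = 2166865897/1664237943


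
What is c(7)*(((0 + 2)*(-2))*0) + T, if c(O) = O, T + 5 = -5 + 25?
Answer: 15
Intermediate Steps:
T = 15 (T = -5 + (-5 + 25) = -5 + 20 = 15)
c(7)*(((0 + 2)*(-2))*0) + T = 7*(((0 + 2)*(-2))*0) + 15 = 7*((2*(-2))*0) + 15 = 7*(-4*0) + 15 = 7*0 + 15 = 0 + 15 = 15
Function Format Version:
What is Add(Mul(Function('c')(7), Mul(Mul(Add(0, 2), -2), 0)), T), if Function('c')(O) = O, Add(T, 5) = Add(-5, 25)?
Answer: 15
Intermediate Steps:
T = 15 (T = Add(-5, Add(-5, 25)) = Add(-5, 20) = 15)
Add(Mul(Function('c')(7), Mul(Mul(Add(0, 2), -2), 0)), T) = Add(Mul(7, Mul(Mul(Add(0, 2), -2), 0)), 15) = Add(Mul(7, Mul(Mul(2, -2), 0)), 15) = Add(Mul(7, Mul(-4, 0)), 15) = Add(Mul(7, 0), 15) = Add(0, 15) = 15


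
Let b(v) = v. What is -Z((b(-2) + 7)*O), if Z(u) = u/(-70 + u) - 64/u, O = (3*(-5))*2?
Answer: -1829/1650 ≈ -1.1085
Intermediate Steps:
O = -30 (O = -15*2 = -30)
Z(u) = -64/u + u/(-70 + u)
-Z((b(-2) + 7)*O) = -(4480 + ((-2 + 7)*(-30))² - 64*(-2 + 7)*(-30))/(((-2 + 7)*(-30))*(-70 + (-2 + 7)*(-30))) = -(4480 + (5*(-30))² - 320*(-30))/((5*(-30))*(-70 + 5*(-30))) = -(4480 + (-150)² - 64*(-150))/((-150)*(-70 - 150)) = -(-1)*(4480 + 22500 + 9600)/(150*(-220)) = -(-1)*(-1)*36580/(150*220) = -1*1829/1650 = -1829/1650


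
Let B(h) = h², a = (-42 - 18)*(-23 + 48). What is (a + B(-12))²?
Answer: 1838736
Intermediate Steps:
a = -1500 (a = -60*25 = -1500)
(a + B(-12))² = (-1500 + (-12)²)² = (-1500 + 144)² = (-1356)² = 1838736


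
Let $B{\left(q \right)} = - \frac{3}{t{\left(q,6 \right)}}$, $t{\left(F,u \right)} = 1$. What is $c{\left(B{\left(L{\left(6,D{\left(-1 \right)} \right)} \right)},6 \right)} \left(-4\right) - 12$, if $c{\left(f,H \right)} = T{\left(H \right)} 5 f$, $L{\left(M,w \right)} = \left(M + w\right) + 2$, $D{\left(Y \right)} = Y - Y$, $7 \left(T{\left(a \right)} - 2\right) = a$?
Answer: $\frac{1116}{7} \approx 159.43$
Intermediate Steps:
$T{\left(a \right)} = 2 + \frac{a}{7}$
$D{\left(Y \right)} = 0$
$L{\left(M,w \right)} = 2 + M + w$
$B{\left(q \right)} = -3$ ($B{\left(q \right)} = - \frac{3}{1} = \left(-3\right) 1 = -3$)
$c{\left(f,H \right)} = f \left(10 + \frac{5 H}{7}\right)$ ($c{\left(f,H \right)} = \left(2 + \frac{H}{7}\right) 5 f = \left(10 + \frac{5 H}{7}\right) f = f \left(10 + \frac{5 H}{7}\right)$)
$c{\left(B{\left(L{\left(6,D{\left(-1 \right)} \right)} \right)},6 \right)} \left(-4\right) - 12 = \frac{5}{7} \left(-3\right) \left(14 + 6\right) \left(-4\right) - 12 = \frac{5}{7} \left(-3\right) 20 \left(-4\right) - 12 = \left(- \frac{300}{7}\right) \left(-4\right) - 12 = \frac{1200}{7} - 12 = \frac{1116}{7}$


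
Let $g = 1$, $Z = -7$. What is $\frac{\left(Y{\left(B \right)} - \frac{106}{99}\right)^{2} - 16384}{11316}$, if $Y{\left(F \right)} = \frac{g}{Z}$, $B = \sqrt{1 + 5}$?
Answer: $- \frac{191894935}{132548724} \approx -1.4477$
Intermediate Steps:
$B = \sqrt{6} \approx 2.4495$
$Y{\left(F \right)} = - \frac{1}{7}$ ($Y{\left(F \right)} = 1 \frac{1}{-7} = 1 \left(- \frac{1}{7}\right) = - \frac{1}{7}$)
$\frac{\left(Y{\left(B \right)} - \frac{106}{99}\right)^{2} - 16384}{11316} = \frac{\left(- \frac{1}{7} - \frac{106}{99}\right)^{2} - 16384}{11316} = \left(\left(- \frac{1}{7} - \frac{106}{99}\right)^{2} - 16384\right) \frac{1}{11316} = \left(\left(- \frac{841}{693}\right)^{2} - 16384\right) \frac{1}{11316} = \left(\frac{707281}{480249} - 16384\right) \frac{1}{11316} = \left(- \frac{7867692335}{480249}\right) \frac{1}{11316} = - \frac{191894935}{132548724}$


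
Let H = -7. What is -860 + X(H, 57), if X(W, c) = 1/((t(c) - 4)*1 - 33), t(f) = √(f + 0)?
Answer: -1128357/1312 - √57/1312 ≈ -860.03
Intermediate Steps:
t(f) = √f
X(W, c) = 1/(-37 + √c) (X(W, c) = 1/((√c - 4)*1 - 33) = 1/((-4 + √c)*1 - 33) = 1/((-4 + √c) - 33) = 1/(-37 + √c))
-860 + X(H, 57) = -860 + 1/(-37 + √57)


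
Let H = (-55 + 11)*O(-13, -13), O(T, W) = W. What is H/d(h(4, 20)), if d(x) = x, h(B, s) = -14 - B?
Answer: -286/9 ≈ -31.778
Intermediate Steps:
H = 572 (H = (-55 + 11)*(-13) = -44*(-13) = 572)
H/d(h(4, 20)) = 572/(-14 - 1*4) = 572/(-14 - 4) = 572/(-18) = 572*(-1/18) = -286/9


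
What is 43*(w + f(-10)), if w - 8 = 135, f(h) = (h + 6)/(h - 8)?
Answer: 55427/9 ≈ 6158.6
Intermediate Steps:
f(h) = (6 + h)/(-8 + h)
w = 143 (w = 8 + 135 = 143)
43*(w + f(-10)) = 43*(143 + (6 - 10)/(-8 - 10)) = 43*(143 - 4/(-18)) = 43*(143 - 1/18*(-4)) = 43*(143 + 2/9) = 43*(1289/9) = 55427/9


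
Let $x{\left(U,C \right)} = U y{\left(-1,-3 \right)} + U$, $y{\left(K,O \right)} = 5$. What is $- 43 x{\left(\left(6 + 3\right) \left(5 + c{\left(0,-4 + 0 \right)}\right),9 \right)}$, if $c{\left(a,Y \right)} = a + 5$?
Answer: $-23220$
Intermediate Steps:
$c{\left(a,Y \right)} = 5 + a$
$x{\left(U,C \right)} = 6 U$ ($x{\left(U,C \right)} = U 5 + U = 5 U + U = 6 U$)
$- 43 x{\left(\left(6 + 3\right) \left(5 + c{\left(0,-4 + 0 \right)}\right),9 \right)} = - 43 \cdot 6 \left(6 + 3\right) \left(5 + \left(5 + 0\right)\right) = - 43 \cdot 6 \cdot 9 \left(5 + 5\right) = - 43 \cdot 6 \cdot 9 \cdot 10 = - 43 \cdot 6 \cdot 90 = \left(-43\right) 540 = -23220$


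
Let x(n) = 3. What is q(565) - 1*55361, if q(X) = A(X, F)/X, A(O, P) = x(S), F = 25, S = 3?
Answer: -31278962/565 ≈ -55361.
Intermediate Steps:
A(O, P) = 3
q(X) = 3/X
q(565) - 1*55361 = 3/565 - 1*55361 = 3*(1/565) - 55361 = 3/565 - 55361 = -31278962/565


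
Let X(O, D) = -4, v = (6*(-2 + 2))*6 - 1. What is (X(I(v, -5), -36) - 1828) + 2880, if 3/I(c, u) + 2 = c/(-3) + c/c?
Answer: 1048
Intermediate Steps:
v = -1 (v = (6*0)*6 - 1 = 0*6 - 1 = 0 - 1 = -1)
I(c, u) = 3/(-1 - c/3) (I(c, u) = 3/(-2 + (c/(-3) + c/c)) = 3/(-2 + (c*(-⅓) + 1)) = 3/(-2 + (-c/3 + 1)) = 3/(-2 + (1 - c/3)) = 3/(-1 - c/3))
(X(I(v, -5), -36) - 1828) + 2880 = (-4 - 1828) + 2880 = -1832 + 2880 = 1048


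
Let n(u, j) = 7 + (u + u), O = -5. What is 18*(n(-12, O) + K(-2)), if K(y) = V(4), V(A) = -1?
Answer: -324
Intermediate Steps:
K(y) = -1
n(u, j) = 7 + 2*u
18*(n(-12, O) + K(-2)) = 18*((7 + 2*(-12)) - 1) = 18*((7 - 24) - 1) = 18*(-17 - 1) = 18*(-18) = -324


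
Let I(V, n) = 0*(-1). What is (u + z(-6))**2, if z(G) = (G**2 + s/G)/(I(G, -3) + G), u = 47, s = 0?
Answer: 1681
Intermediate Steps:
I(V, n) = 0
z(G) = G (z(G) = (G**2 + 0/G)/(0 + G) = (G**2 + 0)/G = G**2/G = G)
(u + z(-6))**2 = (47 - 6)**2 = 41**2 = 1681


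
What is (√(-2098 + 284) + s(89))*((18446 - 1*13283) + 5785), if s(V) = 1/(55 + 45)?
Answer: 2737/25 + 10948*I*√1814 ≈ 109.48 + 4.6629e+5*I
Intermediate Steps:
s(V) = 1/100
(√(-2098 + 284) + s(89))*((18446 - 1*13283) + 5785) = (√(-2098 + 284) + 1/100)*((18446 - 1*13283) + 5785) = (√(-1814) + 1/100)*((18446 - 13283) + 5785) = (I*√1814 + 1/100)*(5163 + 5785) = (1/100 + I*√1814)*10948 = 2737/25 + 10948*I*√1814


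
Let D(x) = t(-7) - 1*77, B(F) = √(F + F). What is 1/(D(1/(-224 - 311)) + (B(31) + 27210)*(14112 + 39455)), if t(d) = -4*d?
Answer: 1457558021/2124475206677180123 - 53567*√62/2124475206677180123 ≈ 6.8588e-10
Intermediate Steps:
B(F) = √2*√F (B(F) = √(2*F) = √2*√F)
D(x) = -49 (D(x) = -4*(-7) - 1*77 = 28 - 77 = -49)
1/(D(1/(-224 - 311)) + (B(31) + 27210)*(14112 + 39455)) = 1/(-49 + (√2*√31 + 27210)*(14112 + 39455)) = 1/(-49 + (√62 + 27210)*53567) = 1/(-49 + (27210 + √62)*53567) = 1/(-49 + (1457558070 + 53567*√62)) = 1/(1457558021 + 53567*√62)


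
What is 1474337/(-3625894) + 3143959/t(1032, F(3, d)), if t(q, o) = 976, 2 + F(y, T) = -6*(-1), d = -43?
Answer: 5699111560717/1769436272 ≈ 3220.9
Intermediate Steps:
F(y, T) = 4 (F(y, T) = -2 - 6*(-1) = -2 + 6 = 4)
1474337/(-3625894) + 3143959/t(1032, F(3, d)) = 1474337/(-3625894) + 3143959/976 = 1474337*(-1/3625894) + 3143959*(1/976) = -1474337/3625894 + 3143959/976 = 5699111560717/1769436272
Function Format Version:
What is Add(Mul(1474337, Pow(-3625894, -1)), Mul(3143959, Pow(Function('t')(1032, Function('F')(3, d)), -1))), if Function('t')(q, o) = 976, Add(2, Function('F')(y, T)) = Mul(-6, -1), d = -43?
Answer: Rational(5699111560717, 1769436272) ≈ 3220.9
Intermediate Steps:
Function('F')(y, T) = 4 (Function('F')(y, T) = Add(-2, Mul(-6, -1)) = Add(-2, 6) = 4)
Add(Mul(1474337, Pow(-3625894, -1)), Mul(3143959, Pow(Function('t')(1032, Function('F')(3, d)), -1))) = Add(Mul(1474337, Pow(-3625894, -1)), Mul(3143959, Pow(976, -1))) = Add(Mul(1474337, Rational(-1, 3625894)), Mul(3143959, Rational(1, 976))) = Add(Rational(-1474337, 3625894), Rational(3143959, 976)) = Rational(5699111560717, 1769436272)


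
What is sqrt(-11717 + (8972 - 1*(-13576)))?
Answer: sqrt(10831) ≈ 104.07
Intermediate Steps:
sqrt(-11717 + (8972 - 1*(-13576))) = sqrt(-11717 + (8972 + 13576)) = sqrt(-11717 + 22548) = sqrt(10831)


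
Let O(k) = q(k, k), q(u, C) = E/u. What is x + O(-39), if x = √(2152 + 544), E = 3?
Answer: -1/13 + 2*√674 ≈ 51.846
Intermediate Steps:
x = 2*√674 (x = √2696 = 2*√674 ≈ 51.923)
q(u, C) = 3/u
O(k) = 3/k
x + O(-39) = 2*√674 + 3/(-39) = 2*√674 + 3*(-1/39) = 2*√674 - 1/13 = -1/13 + 2*√674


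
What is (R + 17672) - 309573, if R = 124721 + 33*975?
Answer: -135005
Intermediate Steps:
R = 156896 (R = 124721 + 32175 = 156896)
(R + 17672) - 309573 = (156896 + 17672) - 309573 = 174568 - 309573 = -135005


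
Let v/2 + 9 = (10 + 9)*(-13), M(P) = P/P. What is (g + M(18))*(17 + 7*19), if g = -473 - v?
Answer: 6000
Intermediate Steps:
M(P) = 1
v = -512 (v = -18 + 2*((10 + 9)*(-13)) = -18 + 2*(19*(-13)) = -18 + 2*(-247) = -18 - 494 = -512)
g = 39 (g = -473 - 1*(-512) = -473 + 512 = 39)
(g + M(18))*(17 + 7*19) = (39 + 1)*(17 + 7*19) = 40*(17 + 133) = 40*150 = 6000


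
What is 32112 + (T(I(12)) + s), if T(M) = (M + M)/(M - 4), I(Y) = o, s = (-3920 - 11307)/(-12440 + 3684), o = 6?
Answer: 281240435/8756 ≈ 32120.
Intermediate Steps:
s = 15227/8756 (s = -15227/(-8756) = -15227*(-1/8756) = 15227/8756 ≈ 1.7390)
I(Y) = 6
T(M) = 2*M/(-4 + M) (T(M) = (2*M)/(-4 + M) = 2*M/(-4 + M))
32112 + (T(I(12)) + s) = 32112 + (2*6/(-4 + 6) + 15227/8756) = 32112 + (2*6/2 + 15227/8756) = 32112 + (2*6*(½) + 15227/8756) = 32112 + (6 + 15227/8756) = 32112 + 67763/8756 = 281240435/8756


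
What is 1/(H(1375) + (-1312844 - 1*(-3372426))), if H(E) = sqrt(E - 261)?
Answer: 1029791/2120939006805 - sqrt(1114)/4241878013610 ≈ 4.8553e-7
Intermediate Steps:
H(E) = sqrt(-261 + E)
1/(H(1375) + (-1312844 - 1*(-3372426))) = 1/(sqrt(-261 + 1375) + (-1312844 - 1*(-3372426))) = 1/(sqrt(1114) + (-1312844 + 3372426)) = 1/(sqrt(1114) + 2059582) = 1/(2059582 + sqrt(1114))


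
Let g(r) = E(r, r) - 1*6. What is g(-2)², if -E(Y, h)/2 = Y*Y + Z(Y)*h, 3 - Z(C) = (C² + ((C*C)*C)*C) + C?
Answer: 5476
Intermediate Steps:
Z(C) = 3 - C - C² - C⁴ (Z(C) = 3 - ((C² + ((C*C)*C)*C) + C) = 3 - ((C² + (C²*C)*C) + C) = 3 - ((C² + C³*C) + C) = 3 - ((C² + C⁴) + C) = 3 - (C + C² + C⁴) = 3 + (-C - C² - C⁴) = 3 - C - C² - C⁴)
E(Y, h) = -2*Y² - 2*h*(3 - Y - Y² - Y⁴) (E(Y, h) = -2*(Y*Y + (3 - Y - Y² - Y⁴)*h) = -2*(Y² + h*(3 - Y - Y² - Y⁴)) = -2*Y² - 2*h*(3 - Y - Y² - Y⁴))
g(r) = -6 - 2*r² + 2*r*(-3 + r + r² + r⁴) (g(r) = (-2*r² + 2*r*(-3 + r + r² + r⁴)) - 1*6 = (-2*r² + 2*r*(-3 + r + r² + r⁴)) - 6 = -6 - 2*r² + 2*r*(-3 + r + r² + r⁴))
g(-2)² = (-6 - 6*(-2) + 2*(-2)³ + 2*(-2)⁵)² = (-6 + 12 + 2*(-8) + 2*(-32))² = (-6 + 12 - 16 - 64)² = (-74)² = 5476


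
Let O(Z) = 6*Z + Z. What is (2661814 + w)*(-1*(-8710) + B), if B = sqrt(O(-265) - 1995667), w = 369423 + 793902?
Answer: 33316960690 + 3825139*I*sqrt(1997522) ≈ 3.3317e+10 + 5.4062e+9*I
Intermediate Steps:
O(Z) = 7*Z
w = 1163325
B = I*sqrt(1997522) (B = sqrt(7*(-265) - 1995667) = sqrt(-1855 - 1995667) = sqrt(-1997522) = I*sqrt(1997522) ≈ 1413.3*I)
(2661814 + w)*(-1*(-8710) + B) = (2661814 + 1163325)*(-1*(-8710) + I*sqrt(1997522)) = 3825139*(8710 + I*sqrt(1997522)) = 33316960690 + 3825139*I*sqrt(1997522)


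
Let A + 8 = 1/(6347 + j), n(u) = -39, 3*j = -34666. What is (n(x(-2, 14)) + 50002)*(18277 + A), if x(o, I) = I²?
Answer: 14262094334486/15625 ≈ 9.1277e+8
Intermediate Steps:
j = -34666/3 (j = (⅓)*(-34666) = -34666/3 ≈ -11555.)
A = -125003/15625 (A = -8 + 1/(6347 - 34666/3) = -8 + 1/(-15625/3) = -8 - 3/15625 = -125003/15625 ≈ -8.0002)
(n(x(-2, 14)) + 50002)*(18277 + A) = (-39 + 50002)*(18277 - 125003/15625) = 49963*(285453122/15625) = 14262094334486/15625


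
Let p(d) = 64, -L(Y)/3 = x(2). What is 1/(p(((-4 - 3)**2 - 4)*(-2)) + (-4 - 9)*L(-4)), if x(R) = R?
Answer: 1/142 ≈ 0.0070423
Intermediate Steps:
L(Y) = -6 (L(Y) = -3*2 = -6)
1/(p(((-4 - 3)**2 - 4)*(-2)) + (-4 - 9)*L(-4)) = 1/(64 + (-4 - 9)*(-6)) = 1/(64 - 13*(-6)) = 1/(64 + 78) = 1/142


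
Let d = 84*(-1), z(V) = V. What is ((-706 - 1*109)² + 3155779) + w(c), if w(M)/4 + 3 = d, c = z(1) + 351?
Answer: 3819656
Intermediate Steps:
d = -84
c = 352 (c = 1 + 351 = 352)
w(M) = -348 (w(M) = -12 + 4*(-84) = -12 - 336 = -348)
((-706 - 1*109)² + 3155779) + w(c) = ((-706 - 1*109)² + 3155779) - 348 = ((-706 - 109)² + 3155779) - 348 = ((-815)² + 3155779) - 348 = (664225 + 3155779) - 348 = 3820004 - 348 = 3819656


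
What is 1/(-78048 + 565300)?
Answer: 1/487252 ≈ 2.0523e-6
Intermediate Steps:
1/(-78048 + 565300) = 1/487252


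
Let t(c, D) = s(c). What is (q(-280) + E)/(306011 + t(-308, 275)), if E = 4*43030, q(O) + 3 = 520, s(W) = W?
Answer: 172637/305703 ≈ 0.56472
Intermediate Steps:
t(c, D) = c
q(O) = 517 (q(O) = -3 + 520 = 517)
E = 172120
(q(-280) + E)/(306011 + t(-308, 275)) = (517 + 172120)/(306011 - 308) = 172637/305703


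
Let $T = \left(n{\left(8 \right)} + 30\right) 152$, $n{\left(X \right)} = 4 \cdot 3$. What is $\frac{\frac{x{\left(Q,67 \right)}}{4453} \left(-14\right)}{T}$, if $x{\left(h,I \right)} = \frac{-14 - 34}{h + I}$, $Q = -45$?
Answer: $\frac{1}{930677} \approx 1.0745 \cdot 10^{-6}$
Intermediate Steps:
$n{\left(X \right)} = 12$
$x{\left(h,I \right)} = - \frac{48}{I + h}$
$T = 6384$ ($T = \left(12 + 30\right) 152 = 42 \cdot 152 = 6384$)
$\frac{\frac{x{\left(Q,67 \right)}}{4453} \left(-14\right)}{T} = \frac{\frac{\left(-48\right) \frac{1}{67 - 45}}{4453} \left(-14\right)}{6384} = - \frac{48}{22} \cdot \frac{1}{4453} \left(-14\right) \frac{1}{6384} = \left(-48\right) \frac{1}{22} \cdot \frac{1}{4453} \left(-14\right) \frac{1}{6384} = \left(- \frac{24}{11}\right) \frac{1}{4453} \left(-14\right) \frac{1}{6384} = \left(- \frac{24}{48983}\right) \left(-14\right) \frac{1}{6384} = \frac{336}{48983} \cdot \frac{1}{6384} = \frac{1}{930677}$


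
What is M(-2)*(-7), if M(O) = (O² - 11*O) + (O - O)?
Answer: -182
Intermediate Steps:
M(O) = O² - 11*O (M(O) = (O² - 11*O) + 0 = O² - 11*O)
M(-2)*(-7) = -2*(-11 - 2)*(-7) = -2*(-13)*(-7) = 26*(-7) = -182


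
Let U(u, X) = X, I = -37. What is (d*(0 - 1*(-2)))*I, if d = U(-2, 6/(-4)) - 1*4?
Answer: 407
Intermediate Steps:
d = -11/2 (d = 6/(-4) - 1*4 = 6*(-1/4) - 4 = -3/2 - 4 = -11/2 ≈ -5.5000)
(d*(0 - 1*(-2)))*I = -11*(0 - 1*(-2))/2*(-37) = -11*(0 + 2)/2*(-37) = -11/2*2*(-37) = -11*(-37) = 407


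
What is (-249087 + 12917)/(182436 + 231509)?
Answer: -47234/82789 ≈ -0.57053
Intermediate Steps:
(-249087 + 12917)/(182436 + 231509) = -236170/413945 = -236170*1/413945 = -47234/82789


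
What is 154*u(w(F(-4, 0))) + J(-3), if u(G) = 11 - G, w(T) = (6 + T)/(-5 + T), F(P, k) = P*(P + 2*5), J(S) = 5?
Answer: 46499/29 ≈ 1603.4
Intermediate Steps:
F(P, k) = P*(10 + P) (F(P, k) = P*(P + 10) = P*(10 + P))
w(T) = (6 + T)/(-5 + T)
154*u(w(F(-4, 0))) + J(-3) = 154*(11 - (6 - 4*(10 - 4))/(-5 - 4*(10 - 4))) + 5 = 154*(11 - (6 - 4*6)/(-5 - 4*6)) + 5 = 154*(11 - (6 - 24)/(-5 - 24)) + 5 = 154*(11 - (-18)/(-29)) + 5 = 154*(11 - (-1)*(-18)/29) + 5 = 154*(11 - 1*18/29) + 5 = 154*(11 - 18/29) + 5 = 154*(301/29) + 5 = 46354/29 + 5 = 46499/29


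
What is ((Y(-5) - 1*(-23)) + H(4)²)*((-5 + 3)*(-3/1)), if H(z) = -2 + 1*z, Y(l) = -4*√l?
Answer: 162 - 24*I*√5 ≈ 162.0 - 53.666*I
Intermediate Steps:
H(z) = -2 + z
((Y(-5) - 1*(-23)) + H(4)²)*((-5 + 3)*(-3/1)) = ((-4*I*√5 - 1*(-23)) + (-2 + 4)²)*((-5 + 3)*(-3/1)) = ((-4*I*√5 + 23) + 2²)*(-(-6)) = ((-4*I*√5 + 23) + 4)*(-2*(-3)) = ((23 - 4*I*√5) + 4)*6 = (27 - 4*I*√5)*6 = 162 - 24*I*√5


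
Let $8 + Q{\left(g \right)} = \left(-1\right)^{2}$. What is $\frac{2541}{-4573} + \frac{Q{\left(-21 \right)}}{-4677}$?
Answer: $- \frac{11852246}{21387921} \approx -0.55416$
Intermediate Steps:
$Q{\left(g \right)} = -7$ ($Q{\left(g \right)} = -8 + \left(-1\right)^{2} = -8 + 1 = -7$)
$\frac{2541}{-4573} + \frac{Q{\left(-21 \right)}}{-4677} = \frac{2541}{-4573} - \frac{7}{-4677} = 2541 \left(- \frac{1}{4573}\right) - - \frac{7}{4677} = - \frac{2541}{4573} + \frac{7}{4677} = - \frac{11852246}{21387921}$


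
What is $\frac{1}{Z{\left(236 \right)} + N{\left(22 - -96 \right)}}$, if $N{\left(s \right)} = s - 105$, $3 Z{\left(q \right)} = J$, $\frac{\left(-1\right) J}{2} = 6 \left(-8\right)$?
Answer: $\frac{1}{45} \approx 0.022222$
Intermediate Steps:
$J = 96$ ($J = - 2 \cdot 6 \left(-8\right) = \left(-2\right) \left(-48\right) = 96$)
$Z{\left(q \right)} = 32$ ($Z{\left(q \right)} = \frac{1}{3} \cdot 96 = 32$)
$N{\left(s \right)} = -105 + s$
$\frac{1}{Z{\left(236 \right)} + N{\left(22 - -96 \right)}} = \frac{1}{32 + \left(-105 + \left(22 - -96\right)\right)} = \frac{1}{32 + \left(-105 + \left(22 + 96\right)\right)} = \frac{1}{32 + \left(-105 + 118\right)} = \frac{1}{32 + 13} = \frac{1}{45}$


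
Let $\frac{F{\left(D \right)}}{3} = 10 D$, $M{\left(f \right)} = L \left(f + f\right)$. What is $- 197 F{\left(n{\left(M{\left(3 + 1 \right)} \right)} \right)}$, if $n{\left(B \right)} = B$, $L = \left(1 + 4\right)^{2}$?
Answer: $-1182000$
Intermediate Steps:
$L = 25$ ($L = 5^{2} = 25$)
$M{\left(f \right)} = 50 f$ ($M{\left(f \right)} = 25 \left(f + f\right) = 25 \cdot 2 f = 50 f$)
$F{\left(D \right)} = 30 D$ ($F{\left(D \right)} = 3 \cdot 10 D = 30 D$)
$- 197 F{\left(n{\left(M{\left(3 + 1 \right)} \right)} \right)} = - 197 \cdot 30 \cdot 50 \left(3 + 1\right) = - 197 \cdot 30 \cdot 50 \cdot 4 = - 197 \cdot 30 \cdot 200 = \left(-197\right) 6000 = -1182000$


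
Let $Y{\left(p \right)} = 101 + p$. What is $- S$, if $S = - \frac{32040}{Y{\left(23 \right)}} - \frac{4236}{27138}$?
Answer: $\frac{36251116}{140213} \approx 258.54$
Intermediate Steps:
$S = - \frac{36251116}{140213}$ ($S = - \frac{32040}{101 + 23} - \frac{4236}{27138} = - \frac{32040}{124} - \frac{706}{4523} = \left(-32040\right) \frac{1}{124} - \frac{706}{4523} = - \frac{8010}{31} - \frac{706}{4523} = - \frac{36251116}{140213} \approx -258.54$)
$- S = \left(-1\right) \left(- \frac{36251116}{140213}\right) = \frac{36251116}{140213}$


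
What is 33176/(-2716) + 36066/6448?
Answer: -14495449/2189096 ≈ -6.6217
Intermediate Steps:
33176/(-2716) + 36066/6448 = 33176*(-1/2716) + 36066*(1/6448) = -8294/679 + 18033/3224 = -14495449/2189096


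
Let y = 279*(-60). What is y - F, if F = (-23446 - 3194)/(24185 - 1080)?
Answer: -77350212/4621 ≈ -16739.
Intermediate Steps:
F = -5328/4621 (F = -26640/23105 = -26640*1/23105 = -5328/4621 ≈ -1.1530)
y = -16740
y - F = -16740 - 1*(-5328/4621) = -16740 + 5328/4621 = -77350212/4621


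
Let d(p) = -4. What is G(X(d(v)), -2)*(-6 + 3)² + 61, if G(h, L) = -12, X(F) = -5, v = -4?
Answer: -47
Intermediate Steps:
G(X(d(v)), -2)*(-6 + 3)² + 61 = -12*(-6 + 3)² + 61 = -12*(-3)² + 61 = -12*9 + 61 = -108 + 61 = -47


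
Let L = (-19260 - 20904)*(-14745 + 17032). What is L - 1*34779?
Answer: -91889847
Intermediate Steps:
L = -91855068 (L = -40164*2287 = -91855068)
L - 1*34779 = -91855068 - 1*34779 = -91855068 - 34779 = -91889847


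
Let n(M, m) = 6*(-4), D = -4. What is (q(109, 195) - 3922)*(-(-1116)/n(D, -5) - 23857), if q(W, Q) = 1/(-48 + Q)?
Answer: 27562313131/294 ≈ 9.3749e+7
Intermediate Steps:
n(M, m) = -24
(q(109, 195) - 3922)*(-(-1116)/n(D, -5) - 23857) = (1/(-48 + 195) - 3922)*(-(-1116)/(-24) - 23857) = (1/147 - 3922)*(-(-1116)*(-1)/24 - 23857) = (1/147 - 3922)*(-372*⅛ - 23857) = -576533*(-93/2 - 23857)/147 = -576533/147*(-47807/2) = 27562313131/294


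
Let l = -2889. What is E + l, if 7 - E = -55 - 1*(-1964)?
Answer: -4791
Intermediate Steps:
E = -1902 (E = 7 - (-55 - 1*(-1964)) = 7 - (-55 + 1964) = 7 - 1*1909 = 7 - 1909 = -1902)
E + l = -1902 - 2889 = -4791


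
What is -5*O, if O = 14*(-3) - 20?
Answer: 310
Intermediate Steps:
O = -62 (O = -42 - 20 = -62)
-5*O = -5*(-62) = 310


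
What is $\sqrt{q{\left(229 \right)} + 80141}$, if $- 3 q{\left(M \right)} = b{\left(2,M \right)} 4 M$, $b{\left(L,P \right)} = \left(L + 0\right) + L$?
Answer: $\frac{\sqrt{710277}}{3} \approx 280.93$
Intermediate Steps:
$b{\left(L,P \right)} = 2 L$ ($b{\left(L,P \right)} = L + L = 2 L$)
$q{\left(M \right)} = - \frac{16 M}{3}$ ($q{\left(M \right)} = - \frac{2 \cdot 2 \cdot 4 M}{3} = - \frac{4 \cdot 4 M}{3} = - \frac{16 M}{3}$)
$\sqrt{q{\left(229 \right)} + 80141} = \sqrt{\left(- \frac{16}{3}\right) 229 + 80141} = \sqrt{- \frac{3664}{3} + 80141} = \sqrt{\frac{236759}{3}} = \frac{\sqrt{710277}}{3}$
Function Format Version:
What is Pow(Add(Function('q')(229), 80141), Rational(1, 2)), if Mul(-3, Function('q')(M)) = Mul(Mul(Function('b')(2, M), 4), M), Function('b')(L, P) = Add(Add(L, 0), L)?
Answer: Mul(Rational(1, 3), Pow(710277, Rational(1, 2))) ≈ 280.93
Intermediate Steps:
Function('b')(L, P) = Mul(2, L) (Function('b')(L, P) = Add(L, L) = Mul(2, L))
Function('q')(M) = Mul(Rational(-16, 3), M) (Function('q')(M) = Mul(Rational(-1, 3), Mul(Mul(Mul(2, 2), 4), M)) = Mul(Rational(-1, 3), Mul(Mul(4, 4), M)) = Mul(Rational(-1, 3), Mul(16, M)) = Mul(Rational(-16, 3), M))
Pow(Add(Function('q')(229), 80141), Rational(1, 2)) = Pow(Add(Mul(Rational(-16, 3), 229), 80141), Rational(1, 2)) = Pow(Add(Rational(-3664, 3), 80141), Rational(1, 2)) = Pow(Rational(236759, 3), Rational(1, 2)) = Mul(Rational(1, 3), Pow(710277, Rational(1, 2)))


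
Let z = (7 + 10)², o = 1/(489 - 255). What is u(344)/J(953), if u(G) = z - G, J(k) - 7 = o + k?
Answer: -12870/224641 ≈ -0.057291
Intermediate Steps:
o = 1/234 ≈ 0.0042735
J(k) = 1639/234 + k (J(k) = 7 + (1/234 + k) = 1639/234 + k)
z = 289 (z = 17² = 289)
u(G) = 289 - G
u(344)/J(953) = (289 - 1*344)/(1639/234 + 953) = (289 - 344)/(224641/234) = -55*234/224641 = -12870/224641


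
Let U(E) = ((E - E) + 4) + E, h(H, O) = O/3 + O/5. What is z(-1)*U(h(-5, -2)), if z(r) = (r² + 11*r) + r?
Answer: -484/15 ≈ -32.267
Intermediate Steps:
h(H, O) = 8*O/15 (h(H, O) = O*(⅓) + O*(⅕) = O/3 + O/5 = 8*O/15)
z(r) = r² + 12*r
U(E) = 4 + E (U(E) = (0 + 4) + E = 4 + E)
z(-1)*U(h(-5, -2)) = (-(12 - 1))*(4 + (8/15)*(-2)) = (-1*11)*(4 - 16/15) = -11*44/15 = -484/15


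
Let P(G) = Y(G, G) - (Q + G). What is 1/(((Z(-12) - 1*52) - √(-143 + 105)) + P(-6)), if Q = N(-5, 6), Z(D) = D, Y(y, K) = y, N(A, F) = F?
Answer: I/(√38 - 70*I) ≈ -0.014176 + 0.0012484*I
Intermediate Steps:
Q = 6
P(G) = -6 (P(G) = G - (6 + G) = G + (-6 - G) = -6)
1/(((Z(-12) - 1*52) - √(-143 + 105)) + P(-6)) = 1/(((-12 - 1*52) - √(-143 + 105)) - 6) = 1/(((-12 - 52) - √(-38)) - 6) = 1/((-64 - I*√38) - 6) = 1/(-70 - I*√38)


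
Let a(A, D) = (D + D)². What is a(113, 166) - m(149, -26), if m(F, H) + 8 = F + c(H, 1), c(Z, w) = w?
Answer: 110082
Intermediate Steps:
a(A, D) = 4*D² (a(A, D) = (2*D)² = 4*D²)
m(F, H) = -7 + F (m(F, H) = -8 + (F + 1) = -8 + (1 + F) = -7 + F)
a(113, 166) - m(149, -26) = 4*166² - (-7 + 149) = 4*27556 - 1*142 = 110224 - 142 = 110082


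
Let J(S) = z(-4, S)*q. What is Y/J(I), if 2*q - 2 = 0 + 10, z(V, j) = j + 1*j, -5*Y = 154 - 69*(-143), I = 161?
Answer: -10021/9660 ≈ -1.0374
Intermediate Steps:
Y = -10021/5 (Y = -(154 - 69*(-143))/5 = -(154 + 9867)/5 = -⅕*10021 = -10021/5 ≈ -2004.2)
z(V, j) = 2*j (z(V, j) = j + j = 2*j)
q = 6 (q = 1 + (0 + 10)/2 = 1 + (½)*10 = 1 + 5 = 6)
J(S) = 12*S (J(S) = (2*S)*6 = 12*S)
Y/J(I) = -10021/(5*(12*161)) = -10021/5/1932 = -10021/5*1/1932 = -10021/9660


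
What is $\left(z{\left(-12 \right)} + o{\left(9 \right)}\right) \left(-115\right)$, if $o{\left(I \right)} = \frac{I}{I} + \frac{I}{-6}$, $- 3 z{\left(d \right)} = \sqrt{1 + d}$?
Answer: $\frac{115}{2} + \frac{115 i \sqrt{11}}{3} \approx 57.5 + 127.14 i$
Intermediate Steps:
$z{\left(d \right)} = - \frac{\sqrt{1 + d}}{3}$
$o{\left(I \right)} = 1 - \frac{I}{6}$ ($o{\left(I \right)} = 1 + I \left(- \frac{1}{6}\right) = 1 - \frac{I}{6}$)
$\left(z{\left(-12 \right)} + o{\left(9 \right)}\right) \left(-115\right) = \left(- \frac{\sqrt{1 - 12}}{3} + \left(1 - \frac{3}{2}\right)\right) \left(-115\right) = \left(- \frac{\sqrt{-11}}{3} + \left(1 - \frac{3}{2}\right)\right) \left(-115\right) = \left(- \frac{i \sqrt{11}}{3} - \frac{1}{2}\right) \left(-115\right) = \left(- \frac{1}{2} - \frac{i \sqrt{11}}{3}\right) \left(-115\right) = \frac{115}{2} + \frac{115 i \sqrt{11}}{3}$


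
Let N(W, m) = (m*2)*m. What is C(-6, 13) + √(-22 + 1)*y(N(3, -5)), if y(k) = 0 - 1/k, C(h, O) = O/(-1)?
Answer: -13 - I*√21/50 ≈ -13.0 - 0.091652*I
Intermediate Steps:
N(W, m) = 2*m² (N(W, m) = (2*m)*m = 2*m²)
C(h, O) = -O (C(h, O) = O*(-1) = -O)
y(k) = -1/k
C(-6, 13) + √(-22 + 1)*y(N(3, -5)) = -1*13 + √(-22 + 1)*(-1/(2*(-5)²)) = -13 + √(-21)*(-1/(2*25)) = -13 + (I*√21)*(-1/50) = -13 - I*√21/50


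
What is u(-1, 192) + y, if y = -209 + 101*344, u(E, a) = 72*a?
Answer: 48359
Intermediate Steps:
y = 34535 (y = -209 + 34744 = 34535)
u(-1, 192) + y = 72*192 + 34535 = 13824 + 34535 = 48359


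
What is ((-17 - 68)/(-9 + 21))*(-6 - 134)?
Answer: 2975/3 ≈ 991.67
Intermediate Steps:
((-17 - 68)/(-9 + 21))*(-6 - 134) = -85/12*(-140) = 2975/3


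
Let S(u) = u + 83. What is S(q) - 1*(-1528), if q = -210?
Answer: 1401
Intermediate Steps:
S(u) = 83 + u
S(q) - 1*(-1528) = (83 - 210) - 1*(-1528) = -127 + 1528 = 1401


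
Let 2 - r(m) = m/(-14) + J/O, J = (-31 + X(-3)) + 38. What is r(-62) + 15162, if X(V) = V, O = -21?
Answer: 318355/21 ≈ 15160.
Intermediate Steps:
J = 4 (J = (-31 - 3) + 38 = -34 + 38 = 4)
r(m) = 46/21 + m/14 (r(m) = 2 - (m/(-14) + 4/(-21)) = 2 - (m*(-1/14) + 4*(-1/21)) = 2 - (-m/14 - 4/21) = 2 - (-4/21 - m/14) = 2 + (4/21 + m/14) = 46/21 + m/14)
r(-62) + 15162 = (46/21 + (1/14)*(-62)) + 15162 = (46/21 - 31/7) + 15162 = -47/21 + 15162 = 318355/21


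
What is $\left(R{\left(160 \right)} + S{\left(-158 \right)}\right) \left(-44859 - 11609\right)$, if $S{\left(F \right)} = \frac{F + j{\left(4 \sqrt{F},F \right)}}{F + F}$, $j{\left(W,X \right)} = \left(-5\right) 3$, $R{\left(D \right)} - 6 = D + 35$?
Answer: $- \frac{899097613}{79} \approx -1.1381 \cdot 10^{7}$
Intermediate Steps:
$R{\left(D \right)} = 41 + D$ ($R{\left(D \right)} = 6 + \left(D + 35\right) = 6 + \left(35 + D\right) = 41 + D$)
$j{\left(W,X \right)} = -15$
$S{\left(F \right)} = \frac{-15 + F}{2 F}$ ($S{\left(F \right)} = \frac{F - 15}{F + F} = \frac{-15 + F}{2 F}$)
$\left(R{\left(160 \right)} + S{\left(-158 \right)}\right) \left(-44859 - 11609\right) = \left(\left(41 + 160\right) + \frac{-15 - 158}{2 \left(-158\right)}\right) \left(-44859 - 11609\right) = \left(201 + \frac{1}{2} \left(- \frac{1}{158}\right) \left(-173\right)\right) \left(-56468\right) = \left(201 + \frac{173}{316}\right) \left(-56468\right) = \frac{63689}{316} \left(-56468\right) = - \frac{899097613}{79}$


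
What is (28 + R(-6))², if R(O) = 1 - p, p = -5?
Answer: 1156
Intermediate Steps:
R(O) = 6 (R(O) = 1 - 1*(-5) = 1 + 5 = 6)
(28 + R(-6))² = (28 + 6)² = 34² = 1156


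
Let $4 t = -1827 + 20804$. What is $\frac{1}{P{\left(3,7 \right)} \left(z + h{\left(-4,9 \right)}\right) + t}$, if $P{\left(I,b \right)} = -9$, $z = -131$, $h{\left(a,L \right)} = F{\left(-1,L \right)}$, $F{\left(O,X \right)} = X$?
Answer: $\frac{4}{23369} \approx 0.00017117$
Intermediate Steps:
$h{\left(a,L \right)} = L$
$t = \frac{18977}{4}$ ($t = \frac{-1827 + 20804}{4} = \frac{1}{4} \cdot 18977 = \frac{18977}{4} \approx 4744.3$)
$\frac{1}{P{\left(3,7 \right)} \left(z + h{\left(-4,9 \right)}\right) + t} = \frac{1}{- 9 \left(-131 + 9\right) + \frac{18977}{4}} = \frac{1}{\left(-9\right) \left(-122\right) + \frac{18977}{4}} = \frac{1}{1098 + \frac{18977}{4}} = \frac{1}{\frac{23369}{4}} = \frac{4}{23369}$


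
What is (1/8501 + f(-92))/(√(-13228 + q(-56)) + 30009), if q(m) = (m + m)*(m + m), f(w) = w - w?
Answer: 10003/2551832347755 - 2*I*√19/2551832347755 ≈ 3.9199e-9 - 3.4163e-12*I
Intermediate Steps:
f(w) = 0
q(m) = 4*m² (q(m) = (2*m)*(2*m) = 4*m²)
(1/8501 + f(-92))/(√(-13228 + q(-56)) + 30009) = (1/8501 + 0)/(√(-13228 + 4*(-56)²) + 30009) = (1/8501 + 0)/(√(-13228 + 4*3136) + 30009) = 1/(8501*(√(-13228 + 12544) + 30009)) = 1/(8501*(√(-684) + 30009)) = 1/(8501*(6*I*√19 + 30009)) = 1/(8501*(30009 + 6*I*√19))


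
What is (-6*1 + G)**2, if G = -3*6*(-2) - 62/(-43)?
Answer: 1827904/1849 ≈ 988.59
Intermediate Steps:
G = 1610/43 (G = -18*(-2) - 62*(-1)/43 = 36 - 1*(-62/43) = 36 + 62/43 = 1610/43 ≈ 37.442)
(-6*1 + G)**2 = (-6*1 + 1610/43)**2 = (-6 + 1610/43)**2 = (1352/43)**2 = 1827904/1849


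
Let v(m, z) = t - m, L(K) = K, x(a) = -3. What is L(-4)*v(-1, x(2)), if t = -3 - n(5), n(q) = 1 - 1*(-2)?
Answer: 20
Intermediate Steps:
n(q) = 3 (n(q) = 1 + 2 = 3)
t = -6 (t = -3 - 1*3 = -3 - 3 = -6)
v(m, z) = -6 - m
L(-4)*v(-1, x(2)) = -4*(-6 - 1*(-1)) = -4*(-6 + 1) = -4*(-5) = 20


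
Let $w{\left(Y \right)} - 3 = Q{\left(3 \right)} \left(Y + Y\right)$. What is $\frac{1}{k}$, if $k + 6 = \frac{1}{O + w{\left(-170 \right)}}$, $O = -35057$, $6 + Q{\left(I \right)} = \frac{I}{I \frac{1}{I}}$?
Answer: $- \frac{34034}{204205} \approx -0.16667$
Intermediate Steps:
$Q{\left(I \right)} = -6 + I$ ($Q{\left(I \right)} = -6 + \frac{I}{I \frac{1}{I}} = -6 + \frac{I}{1} = -6 + I 1 = -6 + I$)
$w{\left(Y \right)} = 3 - 6 Y$ ($w{\left(Y \right)} = 3 + \left(-6 + 3\right) \left(Y + Y\right) = 3 - 3 \cdot 2 Y = 3 - 6 Y$)
$k = - \frac{204205}{34034}$ ($k = -6 + \frac{1}{-35057 + \left(3 - -1020\right)} = -6 + \frac{1}{-35057 + \left(3 + 1020\right)} = -6 + \frac{1}{-35057 + 1023} = -6 + \frac{1}{-34034} = -6 - \frac{1}{34034} = - \frac{204205}{34034} \approx -6.0$)
$\frac{1}{k} = \frac{1}{- \frac{204205}{34034}} = - \frac{34034}{204205}$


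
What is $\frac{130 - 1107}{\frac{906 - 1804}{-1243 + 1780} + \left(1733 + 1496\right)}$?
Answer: $- \frac{524649}{1733075} \approx -0.30273$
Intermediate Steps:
$\frac{130 - 1107}{\frac{906 - 1804}{-1243 + 1780} + \left(1733 + 1496\right)} = - \frac{977}{- \frac{898}{537} + 3229} = - \frac{977}{\frac{1733075}{537}} = \left(-977\right) \frac{537}{1733075} = - \frac{524649}{1733075}$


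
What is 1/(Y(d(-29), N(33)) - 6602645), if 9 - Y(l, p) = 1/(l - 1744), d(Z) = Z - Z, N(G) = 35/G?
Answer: -1744/11514997183 ≈ -1.5145e-7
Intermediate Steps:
d(Z) = 0
Y(l, p) = 9 - 1/(-1744 + l) (Y(l, p) = 9 - 1/(l - 1744) = 9 - 1/(-1744 + l))
1/(Y(d(-29), N(33)) - 6602645) = 1/((-15697 + 9*0)/(-1744 + 0) - 6602645) = 1/((-15697 + 0)/(-1744) - 6602645) = 1/(-1/1744*(-15697) - 6602645) = 1/(15697/1744 - 6602645) = 1/(-11514997183/1744) = -1744/11514997183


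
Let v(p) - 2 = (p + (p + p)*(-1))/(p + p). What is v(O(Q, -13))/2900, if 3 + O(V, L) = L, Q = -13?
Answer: 3/5800 ≈ 0.00051724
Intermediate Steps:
O(V, L) = -3 + L
v(p) = 3/2 (v(p) = 2 + (p + (p + p)*(-1))/(p + p) = 2 + (p + (2*p)*(-1))/((2*p)) = 2 + (p - 2*p)*(1/(2*p)) = 2 + (-p)*(1/(2*p)) = 2 - ½ = 3/2)
v(O(Q, -13))/2900 = (3/2)/2900 = (3/2)*(1/2900) = 3/5800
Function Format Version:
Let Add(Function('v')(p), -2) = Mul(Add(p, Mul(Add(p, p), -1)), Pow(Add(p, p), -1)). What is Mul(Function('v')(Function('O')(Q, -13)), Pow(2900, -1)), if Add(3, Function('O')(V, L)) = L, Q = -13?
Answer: Rational(3, 5800) ≈ 0.00051724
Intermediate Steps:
Function('O')(V, L) = Add(-3, L)
Function('v')(p) = Rational(3, 2) (Function('v')(p) = Add(2, Mul(Add(p, Mul(Add(p, p), -1)), Pow(Add(p, p), -1))) = Add(2, Mul(Add(p, Mul(Mul(2, p), -1)), Pow(Mul(2, p), -1))) = Add(2, Mul(Add(p, Mul(-2, p)), Mul(Rational(1, 2), Pow(p, -1)))) = Add(2, Mul(Mul(-1, p), Mul(Rational(1, 2), Pow(p, -1)))) = Add(2, Rational(-1, 2)) = Rational(3, 2))
Mul(Function('v')(Function('O')(Q, -13)), Pow(2900, -1)) = Mul(Rational(3, 2), Pow(2900, -1)) = Mul(Rational(3, 2), Rational(1, 2900)) = Rational(3, 5800)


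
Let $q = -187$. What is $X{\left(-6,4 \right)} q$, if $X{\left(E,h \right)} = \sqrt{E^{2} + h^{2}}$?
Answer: $- 374 \sqrt{13} \approx -1348.5$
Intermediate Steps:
$X{\left(-6,4 \right)} q = \sqrt{\left(-6\right)^{2} + 4^{2}} \left(-187\right) = \sqrt{36 + 16} \left(-187\right) = \sqrt{52} \left(-187\right) = 2 \sqrt{13} \left(-187\right) = - 374 \sqrt{13}$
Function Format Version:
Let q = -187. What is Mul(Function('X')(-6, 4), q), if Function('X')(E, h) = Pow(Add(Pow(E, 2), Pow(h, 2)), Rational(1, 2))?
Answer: Mul(-374, Pow(13, Rational(1, 2))) ≈ -1348.5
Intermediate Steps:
Mul(Function('X')(-6, 4), q) = Mul(Pow(Add(Pow(-6, 2), Pow(4, 2)), Rational(1, 2)), -187) = Mul(Pow(Add(36, 16), Rational(1, 2)), -187) = Mul(Pow(52, Rational(1, 2)), -187) = Mul(Mul(2, Pow(13, Rational(1, 2))), -187) = Mul(-374, Pow(13, Rational(1, 2)))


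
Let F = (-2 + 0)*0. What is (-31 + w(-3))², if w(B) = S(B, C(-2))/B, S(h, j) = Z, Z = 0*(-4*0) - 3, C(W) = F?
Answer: 900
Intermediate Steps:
F = 0 (F = -2*0 = 0)
C(W) = 0
Z = -3 (Z = 0*0 - 3 = 0 - 3 = -3)
S(h, j) = -3
w(B) = -3/B
(-31 + w(-3))² = (-31 - 3/(-3))² = (-31 - 3*(-⅓))² = (-31 + 1)² = (-30)² = 900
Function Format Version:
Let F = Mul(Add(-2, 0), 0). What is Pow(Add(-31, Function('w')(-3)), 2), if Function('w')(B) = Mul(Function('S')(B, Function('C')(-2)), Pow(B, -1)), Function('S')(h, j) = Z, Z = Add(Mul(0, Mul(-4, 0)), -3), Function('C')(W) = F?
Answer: 900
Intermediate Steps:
F = 0 (F = Mul(-2, 0) = 0)
Function('C')(W) = 0
Z = -3 (Z = Add(Mul(0, 0), -3) = Add(0, -3) = -3)
Function('S')(h, j) = -3
Function('w')(B) = Mul(-3, Pow(B, -1))
Pow(Add(-31, Function('w')(-3)), 2) = Pow(Add(-31, Mul(-3, Pow(-3, -1))), 2) = Pow(Add(-31, Mul(-3, Rational(-1, 3))), 2) = Pow(Add(-31, 1), 2) = Pow(-30, 2) = 900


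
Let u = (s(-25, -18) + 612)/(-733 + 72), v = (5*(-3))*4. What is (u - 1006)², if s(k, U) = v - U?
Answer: 442938167296/436921 ≈ 1.0138e+6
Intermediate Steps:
v = -60 (v = -15*4 = -60)
s(k, U) = -60 - U
u = -570/661 (u = ((-60 - 1*(-18)) + 612)/(-733 + 72) = ((-60 + 18) + 612)/(-661) = (-42 + 612)*(-1/661) = 570*(-1/661) = -570/661 ≈ -0.86233)
(u - 1006)² = (-570/661 - 1006)² = (-665536/661)² = 442938167296/436921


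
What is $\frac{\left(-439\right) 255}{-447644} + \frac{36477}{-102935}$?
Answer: $- \frac{40383627}{387212060} \approx -0.10429$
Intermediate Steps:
$\frac{\left(-439\right) 255}{-447644} + \frac{36477}{-102935} = \left(-111945\right) \left(- \frac{1}{447644}\right) + 36477 \left(- \frac{1}{102935}\right) = \frac{6585}{26332} - \frac{5211}{14705} = - \frac{40383627}{387212060}$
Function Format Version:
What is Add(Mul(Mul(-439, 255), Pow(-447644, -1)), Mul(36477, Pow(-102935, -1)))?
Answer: Rational(-40383627, 387212060) ≈ -0.10429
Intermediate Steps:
Add(Mul(Mul(-439, 255), Pow(-447644, -1)), Mul(36477, Pow(-102935, -1))) = Add(Mul(-111945, Rational(-1, 447644)), Mul(36477, Rational(-1, 102935))) = Add(Rational(6585, 26332), Rational(-5211, 14705)) = Rational(-40383627, 387212060)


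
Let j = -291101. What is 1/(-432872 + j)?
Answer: -1/723973 ≈ -1.3813e-6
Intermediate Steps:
1/(-432872 + j) = 1/(-432872 - 291101) = 1/(-723973) = -1/723973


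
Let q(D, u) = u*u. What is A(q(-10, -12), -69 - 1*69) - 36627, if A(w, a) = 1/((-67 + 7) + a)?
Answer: -7252147/198 ≈ -36627.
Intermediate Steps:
q(D, u) = u**2
A(w, a) = 1/(-60 + a)
A(q(-10, -12), -69 - 1*69) - 36627 = 1/(-60 + (-69 - 1*69)) - 36627 = 1/(-60 + (-69 - 69)) - 36627 = 1/(-60 - 138) - 36627 = 1/(-198) - 36627 = -1/198 - 36627 = -7252147/198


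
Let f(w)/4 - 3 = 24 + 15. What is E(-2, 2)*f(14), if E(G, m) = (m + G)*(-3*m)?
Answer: 0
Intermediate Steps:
f(w) = 168 (f(w) = 12 + 4*(24 + 15) = 12 + 4*39 = 12 + 156 = 168)
E(G, m) = -3*m*(G + m) (E(G, m) = (G + m)*(-3*m) = -3*m*(G + m))
E(-2, 2)*f(14) = -3*2*(-2 + 2)*168 = -3*2*0*168 = 0*168 = 0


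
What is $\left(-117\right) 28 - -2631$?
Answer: $-645$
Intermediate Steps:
$\left(-117\right) 28 - -2631 = -3276 + 2631 = -645$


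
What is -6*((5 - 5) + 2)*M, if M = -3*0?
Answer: 0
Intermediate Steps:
M = 0
-6*((5 - 5) + 2)*M = -6*((5 - 5) + 2)*0 = -6*(0 + 2)*0 = -12*0 = -6*0 = 0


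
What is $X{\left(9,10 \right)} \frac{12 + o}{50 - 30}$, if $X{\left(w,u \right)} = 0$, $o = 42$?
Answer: $0$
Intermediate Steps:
$X{\left(9,10 \right)} \frac{12 + o}{50 - 30} = 0 \frac{12 + 42}{50 - 30} = 0 \cdot \frac{54}{20} = 0 \cdot 54 \cdot \frac{1}{20} = 0 \cdot \frac{27}{10} = 0$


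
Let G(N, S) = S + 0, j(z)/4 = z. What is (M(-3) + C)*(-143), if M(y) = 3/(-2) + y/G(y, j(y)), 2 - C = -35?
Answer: -20449/4 ≈ -5112.3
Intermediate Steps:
j(z) = 4*z
G(N, S) = S
C = 37 (C = 2 - 1*(-35) = 2 + 35 = 37)
M(y) = -5/4 (M(y) = 3/(-2) + y/((4*y)) = 3*(-1/2) + y*(1/(4*y)) = -3/2 + 1/4 = -5/4)
(M(-3) + C)*(-143) = (-5/4 + 37)*(-143) = (143/4)*(-143) = -20449/4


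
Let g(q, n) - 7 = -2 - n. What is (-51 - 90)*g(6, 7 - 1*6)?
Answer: -564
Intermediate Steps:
g(q, n) = 5 - n (g(q, n) = 7 + (-2 - n) = 5 - n)
(-51 - 90)*g(6, 7 - 1*6) = (-51 - 90)*(5 - (7 - 1*6)) = -141*(5 - (7 - 6)) = -141*(5 - 1*1) = -141*(5 - 1) = -141*4 = -564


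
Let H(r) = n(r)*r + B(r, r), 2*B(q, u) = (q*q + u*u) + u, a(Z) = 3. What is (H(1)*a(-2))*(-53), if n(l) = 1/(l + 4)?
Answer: -2703/10 ≈ -270.30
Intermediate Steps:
B(q, u) = u/2 + q²/2 + u²/2 (B(q, u) = ((q*q + u*u) + u)/2 = ((q² + u²) + u)/2 = (u + q² + u²)/2 = u/2 + q²/2 + u²/2)
n(l) = 1/(4 + l)
H(r) = r² + r/2 + r/(4 + r) (H(r) = r/(4 + r) + (r/2 + r²/2 + r²/2) = r/(4 + r) + (r² + r/2) = r² + r/2 + r/(4 + r))
(H(1)*a(-2))*(-53) = (((½)*1*(2 + (1 + 2*1)*(4 + 1))/(4 + 1))*3)*(-53) = (((½)*1*(2 + (1 + 2)*5)/5)*3)*(-53) = (((½)*1*(⅕)*(2 + 3*5))*3)*(-53) = (((½)*1*(⅕)*(2 + 15))*3)*(-53) = (((½)*1*(⅕)*17)*3)*(-53) = ((17/10)*3)*(-53) = (51/10)*(-53) = -2703/10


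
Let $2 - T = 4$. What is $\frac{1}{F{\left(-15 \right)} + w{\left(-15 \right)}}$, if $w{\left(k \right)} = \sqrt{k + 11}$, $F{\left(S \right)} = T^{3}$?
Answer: $- \frac{2}{17} - \frac{i}{34} \approx -0.11765 - 0.029412 i$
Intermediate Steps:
$T = -2$ ($T = 2 - 4 = -2$)
$F{\left(S \right)} = -8$ ($F{\left(S \right)} = \left(-2\right)^{3} = -8$)
$w{\left(k \right)} = \sqrt{11 + k}$
$\frac{1}{F{\left(-15 \right)} + w{\left(-15 \right)}} = \frac{1}{-8 + \sqrt{11 - 15}} = \frac{1}{-8 + \sqrt{-4}} = \frac{1}{-8 + 2 i} = \frac{-8 - 2 i}{68}$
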